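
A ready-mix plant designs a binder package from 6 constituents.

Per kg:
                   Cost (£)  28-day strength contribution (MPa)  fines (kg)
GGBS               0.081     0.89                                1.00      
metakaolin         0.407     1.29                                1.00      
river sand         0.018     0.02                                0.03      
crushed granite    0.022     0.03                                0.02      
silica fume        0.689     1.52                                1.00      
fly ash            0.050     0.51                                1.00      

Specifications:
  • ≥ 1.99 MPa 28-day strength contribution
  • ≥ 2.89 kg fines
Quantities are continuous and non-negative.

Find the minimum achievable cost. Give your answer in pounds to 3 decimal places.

Let x1 = kg of GGBS, x2 = kg of metakaolin, x3 = kg of river sand, x4 = kg of crushed granite, x5 = kg of silica fume, x6 = kg of fly ash.
Minimise 0.081x1 + 0.407x2 + 0.018x3 + 0.022x4 + 0.689x5 + 0.05x6 subject to:
  0.89x1 + 1.29x2 + 0.02x3 + 0.03x4 + 1.52x5 + 0.51x6 ≥ 1.99   (28-day strength contribution)
  1x1 + 1x2 + 0.03x3 + 0.02x4 + 1x5 + 1x6 ≥ 2.89   (fines)
  x1, x2, x3, x4, x5, x6 ≥ 0.
The cheapest feasible vertex uses only GGBS, fly ash; metakaolin, river sand, crushed granite, silica fume are not used. There the 28-day strength contribution and fines constraints are tight.
That vertex is x1 = 1.358, x6 = 1.532.
Objective = 0.081·1.358 + 0.05·1.532 = 0.18660.

£0.187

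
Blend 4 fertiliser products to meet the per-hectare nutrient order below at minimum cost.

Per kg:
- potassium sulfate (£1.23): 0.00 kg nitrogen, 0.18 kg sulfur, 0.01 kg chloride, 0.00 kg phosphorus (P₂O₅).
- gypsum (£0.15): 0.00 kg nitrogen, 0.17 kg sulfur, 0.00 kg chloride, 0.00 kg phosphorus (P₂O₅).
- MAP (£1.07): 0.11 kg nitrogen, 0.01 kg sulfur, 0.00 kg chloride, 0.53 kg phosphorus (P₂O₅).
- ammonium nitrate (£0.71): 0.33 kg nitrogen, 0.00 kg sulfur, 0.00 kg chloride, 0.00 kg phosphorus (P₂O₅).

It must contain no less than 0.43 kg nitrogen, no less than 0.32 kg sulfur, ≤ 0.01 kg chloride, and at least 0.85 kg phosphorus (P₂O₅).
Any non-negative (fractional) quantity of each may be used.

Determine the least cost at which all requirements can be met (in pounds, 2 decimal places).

This is a linear program. Let x1 = kg of potassium sulfate, x2 = kg of gypsum, x3 = kg of MAP, x4 = kg of ammonium nitrate.
Minimise 1.23x1 + 0.15x2 + 1.07x3 + 0.71x4 s.t.:
  0.11x3 + 0.33x4 ≥ 0.43   (nitrogen)
  0.18x1 + 0.17x2 + 0.01x3 ≥ 0.32   (sulfur)
  0.01x1 ≤ 0.01   (chloride)
  0.53x3 ≥ 0.85   (phosphorus (P₂O₅))
  x1, x2, x3, x4 ≥ 0.
The optimal basis is {gypsum, MAP, ammonium nitrate}; potassium sulfate drops out. Binding constraints: nitrogen, sulfur, phosphorus (P₂O₅).
Solving gives x2 = 1.788, x3 = 1.604, x4 = 0.7684.
Objective = 0.15·1.788 + 1.07·1.604 + 0.71·0.7684 = 2.5300.

£2.53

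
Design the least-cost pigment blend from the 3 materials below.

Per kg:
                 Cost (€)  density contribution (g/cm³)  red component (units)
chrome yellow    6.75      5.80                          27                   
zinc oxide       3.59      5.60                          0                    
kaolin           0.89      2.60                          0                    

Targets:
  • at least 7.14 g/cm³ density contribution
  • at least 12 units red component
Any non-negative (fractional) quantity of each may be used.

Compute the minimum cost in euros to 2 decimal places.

€4.56

Let x1 = kg of chrome yellow, x2 = kg of zinc oxide, x3 = kg of kaolin.
Minimize 6.75x1 + 3.59x2 + 0.89x3 s.t.:
  5.8x1 + 5.6x2 + 2.6x3 ≥ 7.14   (density contribution)
  27x1 ≥ 12   (red component)
  x1, x2, x3 ≥ 0.
The cheapest feasible vertex uses only chrome yellow, kaolin; zinc oxide is not used. The density contribution and red component requirements are met with equality.
That vertex is x1 = 0.4444, x3 = 1.755.
Total cost: 6.75·0.4444 + 0.89·1.755 = 4.5617.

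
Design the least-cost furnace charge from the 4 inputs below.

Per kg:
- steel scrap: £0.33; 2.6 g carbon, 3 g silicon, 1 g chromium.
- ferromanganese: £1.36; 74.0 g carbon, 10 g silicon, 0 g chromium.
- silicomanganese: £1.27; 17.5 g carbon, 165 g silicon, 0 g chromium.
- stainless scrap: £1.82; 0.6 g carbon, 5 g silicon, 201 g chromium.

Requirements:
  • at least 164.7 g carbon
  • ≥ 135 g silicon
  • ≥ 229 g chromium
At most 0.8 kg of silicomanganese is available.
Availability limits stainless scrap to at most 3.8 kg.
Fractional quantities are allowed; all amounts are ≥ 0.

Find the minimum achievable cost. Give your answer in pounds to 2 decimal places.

This is a linear program. Let x1 = kg of steel scrap, x2 = kg of ferromanganese, x3 = kg of silicomanganese, x4 = kg of stainless scrap.
Minimise 0.33x1 + 1.36x2 + 1.27x3 + 1.82x4 s.t.:
  2.6x1 + 74x2 + 17.5x3 + 0.6x4 ≥ 164.7   (carbon)
  3x1 + 10x2 + 165x3 + 5x4 ≥ 135   (silicon)
  1x1 + 201x4 ≥ 229   (chromium)
  x3 ≤ 0.8
  x4 ≤ 3.8
  x1, x2, x3, x4 ≥ 0.
The optimal basis is {ferromanganese, silicomanganese, stainless scrap}; steel scrap drops out. Binding constraints: carbon, silicon, chromium.
So ferromanganese = 2.061 kg, silicomanganese = 0.6588 kg, stainless scrap = 1.139 kg.
Total cost: 1.36·2.061 + 1.27·0.6588 + 1.82·1.139 = 5.7126.

£5.71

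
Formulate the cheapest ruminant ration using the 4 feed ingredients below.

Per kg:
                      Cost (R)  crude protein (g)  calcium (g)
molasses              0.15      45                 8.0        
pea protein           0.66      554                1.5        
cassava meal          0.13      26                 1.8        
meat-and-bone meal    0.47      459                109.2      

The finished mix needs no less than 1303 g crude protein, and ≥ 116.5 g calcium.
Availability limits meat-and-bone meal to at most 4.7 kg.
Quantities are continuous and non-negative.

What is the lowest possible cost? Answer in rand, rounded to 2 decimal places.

R1.33

Set it up as a linear program. Let x1 = kg of molasses, x2 = kg of pea protein, x3 = kg of cassava meal, x4 = kg of meat-and-bone meal.
min 0.15x1 + 0.66x2 + 0.13x3 + 0.47x4 subject to:
  45x1 + 554x2 + 26x3 + 459x4 ≥ 1303   (crude protein)
  8x1 + 1.5x2 + 1.8x3 + 109.2x4 ≥ 116.5   (calcium)
  x4 ≤ 4.7
  x1, x2, x3, x4 ≥ 0.
The cheapest feasible vertex uses only meat-and-bone meal; molasses, pea protein, cassava meal are not used. The crude protein requirement is met with equality.
So meat-and-bone meal = 2.839 kg.
Cost = 0.47·2.839 = 1.3343.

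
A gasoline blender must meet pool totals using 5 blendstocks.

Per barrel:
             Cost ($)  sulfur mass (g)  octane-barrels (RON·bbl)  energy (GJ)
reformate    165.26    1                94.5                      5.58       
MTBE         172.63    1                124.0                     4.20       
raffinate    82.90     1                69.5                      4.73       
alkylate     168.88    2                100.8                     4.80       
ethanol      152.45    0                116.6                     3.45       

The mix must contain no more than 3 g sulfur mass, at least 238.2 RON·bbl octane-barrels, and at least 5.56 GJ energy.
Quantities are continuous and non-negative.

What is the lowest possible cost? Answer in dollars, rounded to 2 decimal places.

Let x1 = barrels of reformate, x2 = barrels of MTBE, x3 = barrels of raffinate, x4 = barrels of alkylate, x5 = barrels of ethanol.
Minimise 165.26x1 + 172.63x2 + 82.9x3 + 168.88x4 + 152.45x5 with:
  1x1 + 1x2 + 1x3 + 2x4 ≤ 3   (sulfur mass)
  94.5x1 + 124x2 + 69.5x3 + 100.8x4 + 116.6x5 ≥ 238.2   (octane-barrels)
  5.58x1 + 4.2x2 + 4.73x3 + 4.8x4 + 3.45x5 ≥ 5.56   (energy)
  x1, x2, x3, x4, x5 ≥ 0.
The optimal basis is {raffinate, ethanol}; reformate, MTBE, alkylate drop out. The sulfur mass and octane-barrels requirements are met with equality.
So raffinate = 3 barrels, ethanol = 0.2547 barrels.
Hence cost = 82.9·3 + 152.45·0.2547 = $287.5290.

$287.53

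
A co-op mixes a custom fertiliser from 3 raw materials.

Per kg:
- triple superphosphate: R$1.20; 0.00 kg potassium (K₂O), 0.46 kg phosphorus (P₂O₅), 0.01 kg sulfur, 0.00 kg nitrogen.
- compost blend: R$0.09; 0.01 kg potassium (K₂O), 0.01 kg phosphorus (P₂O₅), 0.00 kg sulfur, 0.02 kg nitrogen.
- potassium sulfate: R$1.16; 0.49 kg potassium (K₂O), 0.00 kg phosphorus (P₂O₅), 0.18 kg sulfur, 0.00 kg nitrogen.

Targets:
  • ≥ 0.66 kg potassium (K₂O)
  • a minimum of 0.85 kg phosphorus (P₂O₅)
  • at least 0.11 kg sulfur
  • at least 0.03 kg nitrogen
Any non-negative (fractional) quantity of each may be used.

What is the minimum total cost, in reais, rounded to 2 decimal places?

R$3.84

Let x1 = kg of triple superphosphate, x2 = kg of compost blend, x3 = kg of potassium sulfate.
Minimize 1.2x1 + 0.09x2 + 1.16x3 subject to:
  0.01x2 + 0.49x3 ≥ 0.66   (potassium (K₂O))
  0.46x1 + 0.01x2 ≥ 0.85   (phosphorus (P₂O₅))
  0.01x1 + 0.18x3 ≥ 0.11   (sulfur)
  0.02x2 ≥ 0.03   (nitrogen)
  x1, x2, x3 ≥ 0.
All 3 inputs are positive at the optimum. There the potassium (K₂O), phosphorus (P₂O₅), nitrogen constraints are tight.
So triple superphosphate = 1.815 kg, compost blend = 1.5 kg, potassium sulfate = 1.316 kg.
Cost = 1.2·1.815 + 0.09·1.5 + 1.16·1.316 = 3.8396.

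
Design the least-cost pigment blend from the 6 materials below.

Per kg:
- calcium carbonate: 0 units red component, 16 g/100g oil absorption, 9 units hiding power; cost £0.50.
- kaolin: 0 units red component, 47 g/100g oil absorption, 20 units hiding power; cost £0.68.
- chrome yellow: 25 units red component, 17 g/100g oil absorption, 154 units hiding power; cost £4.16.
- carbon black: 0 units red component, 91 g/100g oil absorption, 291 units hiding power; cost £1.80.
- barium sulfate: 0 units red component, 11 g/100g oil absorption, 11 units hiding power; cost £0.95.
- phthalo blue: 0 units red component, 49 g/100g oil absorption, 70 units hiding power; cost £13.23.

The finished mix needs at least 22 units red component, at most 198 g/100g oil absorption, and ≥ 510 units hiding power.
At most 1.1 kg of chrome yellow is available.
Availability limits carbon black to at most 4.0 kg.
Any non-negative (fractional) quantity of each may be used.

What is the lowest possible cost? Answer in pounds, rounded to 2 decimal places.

Let x1 = kg of calcium carbonate, x2 = kg of kaolin, x3 = kg of chrome yellow, x4 = kg of carbon black, x5 = kg of barium sulfate, x6 = kg of phthalo blue.
Minimize 0.5x1 + 0.68x2 + 4.16x3 + 1.8x4 + 0.95x5 + 13.23x6 s.t.:
  25x3 ≥ 22   (red component)
  16x1 + 47x2 + 17x3 + 91x4 + 11x5 + 49x6 ≤ 198   (oil absorption)
  9x1 + 20x2 + 154x3 + 291x4 + 11x5 + 70x6 ≥ 510   (hiding power)
  x3 ≤ 1.1
  x4 ≤ 4
  x1, x2, x3, x4, x5, x6 ≥ 0.
At the optimum only chrome yellow, carbon black are positive (calcium carbonate, kaolin, barium sulfate, phthalo blue = 0). The red component and hiding power requirements are met with equality.
So chrome yellow = 0.88 kg, carbon black = 1.287 kg.
Objective = 4.16·0.88 + 1.8·1.287 = 5.9774.

£5.98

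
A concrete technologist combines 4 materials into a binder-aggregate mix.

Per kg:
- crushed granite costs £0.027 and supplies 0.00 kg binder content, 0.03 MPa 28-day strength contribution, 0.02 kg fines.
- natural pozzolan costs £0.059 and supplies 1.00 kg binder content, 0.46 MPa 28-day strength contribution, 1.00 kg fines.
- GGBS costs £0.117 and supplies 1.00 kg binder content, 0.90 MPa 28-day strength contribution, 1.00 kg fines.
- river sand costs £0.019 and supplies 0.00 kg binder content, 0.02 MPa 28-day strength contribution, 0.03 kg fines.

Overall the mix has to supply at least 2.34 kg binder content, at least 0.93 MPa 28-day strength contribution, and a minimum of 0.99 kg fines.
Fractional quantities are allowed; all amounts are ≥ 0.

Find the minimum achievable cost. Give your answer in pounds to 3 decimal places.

This is a linear program. Let x1 = kg of crushed granite, x2 = kg of natural pozzolan, x3 = kg of GGBS, x4 = kg of river sand.
Minimise 0.027x1 + 0.059x2 + 0.117x3 + 0.019x4 s.t.:
  1x2 + 1x3 ≥ 2.34   (binder content)
  0.03x1 + 0.46x2 + 0.9x3 + 0.02x4 ≥ 0.93   (28-day strength contribution)
  0.02x1 + 1x2 + 1x3 + 0.03x4 ≥ 0.99   (fines)
  x1, x2, x3, x4 ≥ 0.
At the optimum only natural pozzolan is positive (crushed granite, GGBS, river sand = 0). Binding constraint: binder content.
Solving gives x2 = 2.34.
Objective = 0.059·2.34 = 0.13806.

£0.138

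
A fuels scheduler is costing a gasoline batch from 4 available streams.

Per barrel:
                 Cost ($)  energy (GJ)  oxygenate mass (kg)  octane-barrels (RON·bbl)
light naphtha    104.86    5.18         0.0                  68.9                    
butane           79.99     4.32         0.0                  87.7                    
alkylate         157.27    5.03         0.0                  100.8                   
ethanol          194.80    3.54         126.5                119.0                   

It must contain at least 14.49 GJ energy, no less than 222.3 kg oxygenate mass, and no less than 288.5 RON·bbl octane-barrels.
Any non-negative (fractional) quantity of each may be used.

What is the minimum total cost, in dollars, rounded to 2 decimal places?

This is a linear program. Let x1 = barrels of light naphtha, x2 = barrels of butane, x3 = barrels of alkylate, x4 = barrels of ethanol.
Minimize 104.86x1 + 79.99x2 + 157.27x3 + 194.8x4 subject to:
  5.18x1 + 4.32x2 + 5.03x3 + 3.54x4 ≥ 14.49   (energy)
  126.5x4 ≥ 222.3   (oxygenate mass)
  68.9x1 + 87.7x2 + 100.8x3 + 119x4 ≥ 288.5   (octane-barrels)
  x1, x2, x3, x4 ≥ 0.
At the optimum only butane, ethanol are positive (light naphtha, alkylate = 0). There the energy and oxygenate mass constraints are tight.
So butane = 1.91415 barrels, ethanol = 1.75731 barrels.
Hence cost = 79.99·1.91415 + 194.8·1.75731 = $495.4368.

$495.44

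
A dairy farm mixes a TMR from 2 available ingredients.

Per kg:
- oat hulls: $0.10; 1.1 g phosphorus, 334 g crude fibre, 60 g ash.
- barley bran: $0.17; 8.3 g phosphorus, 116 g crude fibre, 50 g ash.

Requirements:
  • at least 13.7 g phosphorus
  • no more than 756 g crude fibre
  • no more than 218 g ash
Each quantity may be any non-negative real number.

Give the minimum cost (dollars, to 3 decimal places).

$0.281

Treat it as an LP. Let x1 = kg of oat hulls, x2 = kg of barley bran.
min 0.1x1 + 0.17x2 with:
  1.1x1 + 8.3x2 ≥ 13.7   (phosphorus)
  334x1 + 116x2 ≤ 756   (crude fibre)
  60x1 + 50x2 ≤ 218   (ash)
  x1, x2 ≥ 0.
The minimum-cost mix takes nothing from oat hulls — only barley bran. The phosphorus requirement is met with equality.
Optimal quantities: barley bran = 1.651 kg.
Hence cost = 0.17·1.651 = $0.28067.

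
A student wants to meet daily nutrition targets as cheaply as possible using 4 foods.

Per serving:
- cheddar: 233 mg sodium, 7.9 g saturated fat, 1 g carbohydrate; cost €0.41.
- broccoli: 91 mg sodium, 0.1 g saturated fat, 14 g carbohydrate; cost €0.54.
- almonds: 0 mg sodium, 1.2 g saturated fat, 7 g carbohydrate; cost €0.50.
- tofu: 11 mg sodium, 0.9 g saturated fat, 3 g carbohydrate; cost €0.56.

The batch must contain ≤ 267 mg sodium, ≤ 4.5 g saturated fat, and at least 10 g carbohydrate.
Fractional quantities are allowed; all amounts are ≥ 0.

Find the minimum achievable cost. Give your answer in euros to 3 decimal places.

Let x1 = servings of cheddar, x2 = servings of broccoli, x3 = servings of almonds, x4 = servings of tofu.
min 0.41x1 + 0.54x2 + 0.5x3 + 0.56x4 s.t.:
  233x1 + 91x2 + 11x4 ≤ 267   (sodium)
  7.9x1 + 0.1x2 + 1.2x3 + 0.9x4 ≤ 4.5   (saturated fat)
  1x1 + 14x2 + 7x3 + 3x4 ≥ 10   (carbohydrate)
  x1, x2, x3, x4 ≥ 0.
The cheapest feasible vertex uses only broccoli; cheddar, almonds, tofu are not used. Binding constraint: carbohydrate.
So broccoli = 0.7143 servings.
Hence cost = 0.54·0.7143 = €0.38572.

€0.386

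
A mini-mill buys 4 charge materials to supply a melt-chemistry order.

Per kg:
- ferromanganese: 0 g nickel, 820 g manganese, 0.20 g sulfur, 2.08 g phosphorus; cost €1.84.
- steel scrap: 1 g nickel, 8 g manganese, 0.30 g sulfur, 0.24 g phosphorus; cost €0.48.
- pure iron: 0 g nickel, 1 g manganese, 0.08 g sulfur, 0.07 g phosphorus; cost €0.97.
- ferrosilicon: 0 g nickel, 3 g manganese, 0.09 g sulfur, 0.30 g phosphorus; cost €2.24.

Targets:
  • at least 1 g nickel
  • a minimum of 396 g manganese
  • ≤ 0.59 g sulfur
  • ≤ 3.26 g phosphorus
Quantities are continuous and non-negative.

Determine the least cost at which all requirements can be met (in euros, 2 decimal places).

€1.35

Set it up as a linear program. Let x1 = kg of ferromanganese, x2 = kg of steel scrap, x3 = kg of pure iron, x4 = kg of ferrosilicon.
Minimise 1.84x1 + 0.48x2 + 0.97x3 + 2.24x4 subject to:
  1x2 ≥ 1   (nickel)
  820x1 + 8x2 + 1x3 + 3x4 ≥ 396   (manganese)
  0.2x1 + 0.3x2 + 0.08x3 + 0.09x4 ≤ 0.59   (sulfur)
  2.08x1 + 0.24x2 + 0.07x3 + 0.3x4 ≤ 3.26   (phosphorus)
  x1, x2, x3, x4 ≥ 0.
The optimal basis is {ferromanganese, steel scrap}; pure iron, ferrosilicon drop out. Binding constraints: nickel and manganese.
Optimal quantities: ferromanganese = 0.4732 kg, steel scrap = 1 kg.
Hence cost = 1.84·0.4732 + 0.48·1 = €1.3507.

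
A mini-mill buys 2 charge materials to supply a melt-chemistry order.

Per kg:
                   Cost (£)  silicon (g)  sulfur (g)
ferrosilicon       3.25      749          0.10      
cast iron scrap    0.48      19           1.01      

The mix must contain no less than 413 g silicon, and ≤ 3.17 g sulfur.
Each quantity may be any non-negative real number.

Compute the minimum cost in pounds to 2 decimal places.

Treat it as an LP. Let x1 = kg of ferrosilicon, x2 = kg of cast iron scrap.
Minimize 3.25x1 + 0.48x2 subject to:
  749x1 + 19x2 ≥ 413   (silicon)
  0.1x1 + 1.01x2 ≤ 3.17   (sulfur)
  x1, x2 ≥ 0.
The minimum-cost mix takes nothing from cast iron scrap — only ferrosilicon. Binding constraint: silicon.
That vertex is x1 = 0.5514.
Cost = 3.25·0.5514 = 1.7921.

£1.79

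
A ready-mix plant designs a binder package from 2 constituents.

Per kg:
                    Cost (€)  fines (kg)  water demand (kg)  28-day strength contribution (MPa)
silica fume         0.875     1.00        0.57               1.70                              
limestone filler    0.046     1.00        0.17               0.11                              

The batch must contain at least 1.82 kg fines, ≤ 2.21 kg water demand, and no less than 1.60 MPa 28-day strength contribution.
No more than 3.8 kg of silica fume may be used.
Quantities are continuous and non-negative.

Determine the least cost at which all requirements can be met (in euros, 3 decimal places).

Let x1 = kg of silica fume, x2 = kg of limestone filler.
min 0.875x1 + 0.046x2 s.t.:
  1x1 + 1x2 ≥ 1.82   (fines)
  0.57x1 + 0.17x2 ≤ 2.21   (water demand)
  1.7x1 + 0.11x2 ≥ 1.6   (28-day strength contribution)
  x1 ≤ 3.8
  x1, x2 ≥ 0.
Both inputs are positive at the optimum. There the water demand and 28-day strength contribution constraints are tight.
Optimal quantities: silica fume = 0.1277 kg, limestone filler = 12.57 kg.
Total cost: 0.875·0.1277 + 0.046·12.57 = 0.68996.

€0.690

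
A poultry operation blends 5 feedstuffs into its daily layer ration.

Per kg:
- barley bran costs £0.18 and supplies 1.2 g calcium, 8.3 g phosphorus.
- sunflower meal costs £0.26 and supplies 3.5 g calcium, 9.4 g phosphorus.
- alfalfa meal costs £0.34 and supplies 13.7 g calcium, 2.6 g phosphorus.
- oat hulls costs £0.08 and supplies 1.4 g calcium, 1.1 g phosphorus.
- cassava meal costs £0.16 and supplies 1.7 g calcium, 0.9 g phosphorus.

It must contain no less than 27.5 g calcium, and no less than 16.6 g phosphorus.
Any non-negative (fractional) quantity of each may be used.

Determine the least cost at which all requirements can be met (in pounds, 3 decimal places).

£0.894

Let x1 = kg of barley bran, x2 = kg of sunflower meal, x3 = kg of alfalfa meal, x4 = kg of oat hulls, x5 = kg of cassava meal.
min 0.18x1 + 0.26x2 + 0.34x3 + 0.08x4 + 0.16x5 with:
  1.2x1 + 3.5x2 + 13.7x3 + 1.4x4 + 1.7x5 ≥ 27.5   (calcium)
  8.3x1 + 9.4x2 + 2.6x3 + 1.1x4 + 0.9x5 ≥ 16.6   (phosphorus)
  x1, x2, x3, x4, x5 ≥ 0.
The cheapest feasible vertex uses only barley bran, alfalfa meal; sunflower meal, oat hulls, cassava meal are not used. Binding constraints: calcium and phosphorus.
Optimal quantities: barley bran = 1.41 kg, alfalfa meal = 1.884 kg.
Objective = 0.18·1.41 + 0.34·1.884 = 0.89436.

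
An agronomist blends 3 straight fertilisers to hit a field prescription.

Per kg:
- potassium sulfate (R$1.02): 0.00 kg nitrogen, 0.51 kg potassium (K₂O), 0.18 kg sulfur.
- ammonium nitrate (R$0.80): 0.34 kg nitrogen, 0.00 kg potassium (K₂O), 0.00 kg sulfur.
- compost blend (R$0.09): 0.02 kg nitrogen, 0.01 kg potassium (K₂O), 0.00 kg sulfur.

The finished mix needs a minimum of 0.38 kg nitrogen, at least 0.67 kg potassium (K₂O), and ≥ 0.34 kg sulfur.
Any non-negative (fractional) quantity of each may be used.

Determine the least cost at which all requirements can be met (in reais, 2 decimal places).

R$2.82

Set it up as a linear program. Let x1 = kg of potassium sulfate, x2 = kg of ammonium nitrate, x3 = kg of compost blend.
min 1.02x1 + 0.8x2 + 0.09x3 s.t.:
  0.34x2 + 0.02x3 ≥ 0.38   (nitrogen)
  0.51x1 + 0.01x3 ≥ 0.67   (potassium (K₂O))
  0.18x1 ≥ 0.34   (sulfur)
  x1, x2, x3 ≥ 0.
The cheapest feasible vertex uses only potassium sulfate, ammonium nitrate; compost blend is not used. Binding constraints: nitrogen and sulfur.
Optimal quantities: potassium sulfate = 1.889 kg, ammonium nitrate = 1.118 kg.
Objective = 1.02·1.889 + 0.8·1.118 = 2.8212.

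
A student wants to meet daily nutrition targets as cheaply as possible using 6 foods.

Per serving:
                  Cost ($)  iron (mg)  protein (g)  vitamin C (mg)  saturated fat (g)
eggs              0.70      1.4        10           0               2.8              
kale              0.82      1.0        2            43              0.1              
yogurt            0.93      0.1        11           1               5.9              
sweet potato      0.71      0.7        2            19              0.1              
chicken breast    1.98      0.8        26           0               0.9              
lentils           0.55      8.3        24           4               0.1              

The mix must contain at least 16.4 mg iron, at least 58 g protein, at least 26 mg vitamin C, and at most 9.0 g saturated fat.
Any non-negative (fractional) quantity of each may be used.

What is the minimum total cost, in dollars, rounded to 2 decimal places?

$1.63

Set it up as a linear program. Let x1 = servings of eggs, x2 = servings of kale, x3 = servings of yogurt, x4 = servings of sweet potato, x5 = servings of chicken breast, x6 = servings of lentils.
min 0.7x1 + 0.82x2 + 0.93x3 + 0.71x4 + 1.98x5 + 0.55x6 subject to:
  1.4x1 + 1x2 + 0.1x3 + 0.7x4 + 0.8x5 + 8.3x6 ≥ 16.4   (iron)
  10x1 + 2x2 + 11x3 + 2x4 + 26x5 + 24x6 ≥ 58   (protein)
  43x2 + 1x3 + 19x4 + 4x6 ≥ 26   (vitamin C)
  2.8x1 + 0.1x2 + 5.9x3 + 0.1x4 + 0.9x5 + 0.1x6 ≤ 9   (saturated fat)
  x1, x2, x3, x4, x5, x6 ≥ 0.
The minimum-cost mix takes nothing from eggs, yogurt, sweet potato, chicken breast — only kale, lentils. Binding constraints: protein and vitamin C.
That vertex is x2 = 0.3828, x6 = 2.385.
Cost = 0.82·0.3828 + 0.55·2.385 = 1.6256.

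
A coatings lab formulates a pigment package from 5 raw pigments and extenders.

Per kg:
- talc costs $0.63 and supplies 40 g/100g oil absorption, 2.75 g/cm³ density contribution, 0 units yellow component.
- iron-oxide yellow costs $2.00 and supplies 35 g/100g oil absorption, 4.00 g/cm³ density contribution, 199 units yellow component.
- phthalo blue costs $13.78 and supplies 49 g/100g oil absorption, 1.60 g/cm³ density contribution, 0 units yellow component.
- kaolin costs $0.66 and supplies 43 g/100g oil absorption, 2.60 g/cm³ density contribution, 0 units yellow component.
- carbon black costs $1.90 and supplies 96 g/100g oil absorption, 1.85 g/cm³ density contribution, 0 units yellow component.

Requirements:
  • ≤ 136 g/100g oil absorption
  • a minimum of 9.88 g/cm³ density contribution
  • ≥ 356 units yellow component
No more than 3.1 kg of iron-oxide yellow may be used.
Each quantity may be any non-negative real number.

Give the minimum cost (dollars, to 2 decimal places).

Let x1 = kg of talc, x2 = kg of iron-oxide yellow, x3 = kg of phthalo blue, x4 = kg of kaolin, x5 = kg of carbon black.
Minimize 0.63x1 + 2x2 + 13.78x3 + 0.66x4 + 1.9x5 with:
  40x1 + 35x2 + 49x3 + 43x4 + 96x5 ≤ 136   (oil absorption)
  2.75x1 + 4x2 + 1.6x3 + 2.6x4 + 1.85x5 ≥ 9.88   (density contribution)
  199x2 ≥ 356   (yellow component)
  x2 ≤ 3.1
  x1, x2, x3, x4, x5 ≥ 0.
The optimal basis is {talc, iron-oxide yellow}; phthalo blue, kaolin, carbon black drop out. Binding constraints: density contribution and yellow component.
Solving gives x1 = 0.9906, x2 = 1.789.
Cost = 0.63·0.9906 + 2·1.789 = 4.2021.

$4.20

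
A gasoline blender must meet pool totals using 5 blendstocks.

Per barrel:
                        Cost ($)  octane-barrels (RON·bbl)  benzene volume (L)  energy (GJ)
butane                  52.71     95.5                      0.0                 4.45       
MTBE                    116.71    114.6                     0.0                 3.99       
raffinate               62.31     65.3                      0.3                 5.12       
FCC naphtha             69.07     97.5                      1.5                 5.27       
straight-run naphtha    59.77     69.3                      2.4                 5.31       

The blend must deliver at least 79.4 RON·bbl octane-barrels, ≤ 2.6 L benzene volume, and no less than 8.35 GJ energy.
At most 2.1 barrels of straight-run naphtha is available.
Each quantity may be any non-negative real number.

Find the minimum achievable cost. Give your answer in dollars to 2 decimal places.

$95.52

This is a linear program. Let x1 = barrels of butane, x2 = barrels of MTBE, x3 = barrels of raffinate, x4 = barrels of FCC naphtha, x5 = barrels of straight-run naphtha.
Minimise 52.71x1 + 116.71x2 + 62.31x3 + 69.07x4 + 59.77x5 with:
  95.5x1 + 114.6x2 + 65.3x3 + 97.5x4 + 69.3x5 ≥ 79.4   (octane-barrels)
  0.3x3 + 1.5x4 + 2.4x5 ≤ 2.6   (benzene volume)
  4.45x1 + 3.99x2 + 5.12x3 + 5.27x4 + 5.31x5 ≥ 8.35   (energy)
  x5 ≤ 2.1
  x1, x2, x3, x4, x5 ≥ 0.
The minimum-cost mix takes nothing from MTBE, raffinate, FCC naphtha — only butane, straight-run naphtha. Binding constraints: benzene volume and energy.
That vertex is x1 = 0.58371, x5 = 1.0833.
Hence cost = 52.71·0.58371 + 59.77·1.0833 = $95.5162.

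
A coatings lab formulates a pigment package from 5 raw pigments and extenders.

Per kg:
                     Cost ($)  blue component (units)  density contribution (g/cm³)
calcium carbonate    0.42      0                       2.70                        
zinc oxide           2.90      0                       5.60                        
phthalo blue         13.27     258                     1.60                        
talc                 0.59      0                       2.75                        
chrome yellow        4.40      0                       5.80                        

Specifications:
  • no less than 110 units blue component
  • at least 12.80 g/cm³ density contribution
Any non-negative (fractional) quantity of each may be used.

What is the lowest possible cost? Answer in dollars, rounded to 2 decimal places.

$7.54

Let x1 = kg of calcium carbonate, x2 = kg of zinc oxide, x3 = kg of phthalo blue, x4 = kg of talc, x5 = kg of chrome yellow.
min 0.42x1 + 2.9x2 + 13.27x3 + 0.59x4 + 4.4x5 with:
  258x3 ≥ 110   (blue component)
  2.7x1 + 5.6x2 + 1.6x3 + 2.75x4 + 5.8x5 ≥ 12.8   (density contribution)
  x1, x2, x3, x4, x5 ≥ 0.
The cheapest feasible vertex uses only calcium carbonate, phthalo blue; zinc oxide, talc, chrome yellow are not used. Binding constraints: blue component and density contribution.
That vertex is x1 = 4.488, x3 = 0.4264.
Objective = 0.42·4.488 + 13.27·0.4264 = 7.5433.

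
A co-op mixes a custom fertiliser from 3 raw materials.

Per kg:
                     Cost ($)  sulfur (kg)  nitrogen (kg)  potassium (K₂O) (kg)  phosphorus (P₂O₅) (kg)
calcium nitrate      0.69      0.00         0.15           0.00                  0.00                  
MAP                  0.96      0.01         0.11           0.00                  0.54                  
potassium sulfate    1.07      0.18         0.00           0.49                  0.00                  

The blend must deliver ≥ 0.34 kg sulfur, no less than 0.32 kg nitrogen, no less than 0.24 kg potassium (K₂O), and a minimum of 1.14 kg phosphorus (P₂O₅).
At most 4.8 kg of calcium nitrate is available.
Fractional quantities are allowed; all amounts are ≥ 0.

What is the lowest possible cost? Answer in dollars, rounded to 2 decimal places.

$4.33

Treat it as an LP. Let x1 = kg of calcium nitrate, x2 = kg of MAP, x3 = kg of potassium sulfate.
min 0.69x1 + 0.96x2 + 1.07x3 s.t.:
  0.01x2 + 0.18x3 ≥ 0.34   (sulfur)
  0.15x1 + 0.11x2 ≥ 0.32   (nitrogen)
  0.49x3 ≥ 0.24   (potassium (K₂O))
  0.54x2 ≥ 1.14   (phosphorus (P₂O₅))
  x1 ≤ 4.8
  x1, x2, x3 ≥ 0.
The optimal mix uses every input. There the sulfur, nitrogen, phosphorus (P₂O₅) constraints are tight.
Solving gives x1 = 0.5852, x2 = 2.111, x3 = 1.772.
Hence cost = 0.69·0.5852 + 0.96·2.111 + 1.07·1.772 = $4.3264.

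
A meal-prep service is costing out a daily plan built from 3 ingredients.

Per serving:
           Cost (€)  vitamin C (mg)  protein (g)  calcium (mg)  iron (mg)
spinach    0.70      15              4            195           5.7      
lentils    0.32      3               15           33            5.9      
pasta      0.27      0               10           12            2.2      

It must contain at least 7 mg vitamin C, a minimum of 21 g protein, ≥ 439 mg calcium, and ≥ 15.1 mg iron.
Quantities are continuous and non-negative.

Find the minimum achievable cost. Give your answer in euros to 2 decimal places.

€1.74

This is a linear program. Let x1 = servings of spinach, x2 = servings of lentils, x3 = servings of pasta.
Minimise 0.7x1 + 0.32x2 + 0.27x3 subject to:
  15x1 + 3x2 ≥ 7   (vitamin C)
  4x1 + 15x2 + 10x3 ≥ 21   (protein)
  195x1 + 33x2 + 12x3 ≥ 439   (calcium)
  5.7x1 + 5.9x2 + 2.2x3 ≥ 15.1   (iron)
  x1, x2, x3 ≥ 0.
The minimum-cost mix takes nothing from pasta — only spinach, lentils. There the protein and calcium constraints are tight.
So spinach = 2.1096 servings, lentils = 0.83745 servings.
Objective = 0.7·2.1096 + 0.32·0.83745 = 1.7447.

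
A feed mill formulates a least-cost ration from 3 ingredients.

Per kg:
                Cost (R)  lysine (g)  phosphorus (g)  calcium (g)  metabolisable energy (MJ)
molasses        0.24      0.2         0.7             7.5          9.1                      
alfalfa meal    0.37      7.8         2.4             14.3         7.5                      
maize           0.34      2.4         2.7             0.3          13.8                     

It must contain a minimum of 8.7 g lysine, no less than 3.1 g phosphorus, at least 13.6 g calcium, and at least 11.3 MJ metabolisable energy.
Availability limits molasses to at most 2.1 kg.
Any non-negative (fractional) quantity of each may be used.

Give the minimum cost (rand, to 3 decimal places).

R0.470

Treat it as an LP. Let x1 = kg of molasses, x2 = kg of alfalfa meal, x3 = kg of maize.
Minimize 0.24x1 + 0.37x2 + 0.34x3 subject to:
  0.2x1 + 7.8x2 + 2.4x3 ≥ 8.7   (lysine)
  0.7x1 + 2.4x2 + 2.7x3 ≥ 3.1   (phosphorus)
  7.5x1 + 14.3x2 + 0.3x3 ≥ 13.6   (calcium)
  9.1x1 + 7.5x2 + 13.8x3 ≥ 11.3   (metabolisable energy)
  x1 ≤ 2.1
  x1, x2, x3 ≥ 0.
The optimal basis is {alfalfa meal, maize}; molasses drops out. There the lysine and metabolisable energy constraints are tight.
That vertex is x2 = 1.0368, x3 = 0.25535.
Objective = 0.37·1.0368 + 0.34·0.25535 = 0.47044.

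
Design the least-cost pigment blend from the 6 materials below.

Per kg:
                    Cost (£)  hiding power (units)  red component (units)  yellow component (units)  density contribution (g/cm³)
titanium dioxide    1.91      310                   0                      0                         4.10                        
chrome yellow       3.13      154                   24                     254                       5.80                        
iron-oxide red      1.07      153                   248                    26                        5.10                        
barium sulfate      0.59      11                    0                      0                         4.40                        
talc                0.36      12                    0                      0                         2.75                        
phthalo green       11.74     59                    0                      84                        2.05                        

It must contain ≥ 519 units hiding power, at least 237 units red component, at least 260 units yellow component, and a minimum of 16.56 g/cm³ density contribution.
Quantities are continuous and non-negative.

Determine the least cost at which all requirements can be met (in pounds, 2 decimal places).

£5.18

Set it up as a linear program. Let x1 = kg of titanium dioxide, x2 = kg of chrome yellow, x3 = kg of iron-oxide red, x4 = kg of barium sulfate, x5 = kg of talc, x6 = kg of phthalo green.
min 1.91x1 + 3.13x2 + 1.07x3 + 0.59x4 + 0.36x5 + 11.74x6 subject to:
  310x1 + 154x2 + 153x3 + 11x4 + 12x5 + 59x6 ≥ 519   (hiding power)
  24x2 + 248x3 ≥ 237   (red component)
  254x2 + 26x3 + 84x6 ≥ 260   (yellow component)
  4.1x1 + 5.8x2 + 5.1x3 + 4.4x4 + 2.75x5 + 2.05x6 ≥ 16.56   (density contribution)
  x1, x2, x3, x4, x5, x6 ≥ 0.
The optimal basis is {chrome yellow, iron-oxide red}; titanium dioxide, barium sulfate, talc, phthalo green drop out. The hiding power and yellow component requirements are met with equality.
That vertex is x2 = 0.7541, x3 = 2.633.
Cost = 3.13·0.7541 + 1.07·2.633 = 5.1776.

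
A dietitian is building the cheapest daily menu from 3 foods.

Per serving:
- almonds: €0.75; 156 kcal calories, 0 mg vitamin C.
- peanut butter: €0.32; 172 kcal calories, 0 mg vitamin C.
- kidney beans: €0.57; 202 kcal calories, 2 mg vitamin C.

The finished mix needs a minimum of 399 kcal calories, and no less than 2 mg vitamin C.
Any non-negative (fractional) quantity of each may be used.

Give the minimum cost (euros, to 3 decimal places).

Treat it as an LP. Let x1 = servings of almonds, x2 = servings of peanut butter, x3 = servings of kidney beans.
Minimise 0.75x1 + 0.32x2 + 0.57x3 with:
  156x1 + 172x2 + 202x3 ≥ 399   (calories)
  2x3 ≥ 2   (vitamin C)
  x1, x2, x3 ≥ 0.
The minimum-cost mix takes nothing from almonds — only peanut butter, kidney beans. Binding constraints: calories and vitamin C.
Solving gives x2 = 1.14535, x3 = 1.
Hence cost = 0.32·1.14535 + 0.57·1 = €0.93651.

€0.937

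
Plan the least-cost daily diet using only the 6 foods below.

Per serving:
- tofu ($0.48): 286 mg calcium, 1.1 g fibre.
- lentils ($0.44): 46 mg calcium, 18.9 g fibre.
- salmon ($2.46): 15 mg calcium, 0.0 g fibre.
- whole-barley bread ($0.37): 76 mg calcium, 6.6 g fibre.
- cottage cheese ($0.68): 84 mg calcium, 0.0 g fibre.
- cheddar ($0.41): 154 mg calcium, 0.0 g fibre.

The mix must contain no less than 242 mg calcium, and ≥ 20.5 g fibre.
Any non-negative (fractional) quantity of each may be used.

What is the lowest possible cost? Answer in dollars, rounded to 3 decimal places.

$0.785

Set it up as a linear program. Let x1 = servings of tofu, x2 = servings of lentils, x3 = servings of salmon, x4 = servings of whole-barley bread, x5 = servings of cottage cheese, x6 = servings of cheddar.
min 0.48x1 + 0.44x2 + 2.46x3 + 0.37x4 + 0.68x5 + 0.41x6 subject to:
  286x1 + 46x2 + 15x3 + 76x4 + 84x5 + 154x6 ≥ 242   (calcium)
  1.1x1 + 18.9x2 + 6.6x4 ≥ 20.5   (fibre)
  x1, x2, x3, x4, x5, x6 ≥ 0.
The cheapest feasible vertex uses only tofu, lentils; salmon, whole-barley bread, cottage cheese, cheddar are not used. The calcium and fibre requirements are met with equality.
So tofu = 0.678 servings, lentils = 1.045 servings.
Hence cost = 0.48·0.678 + 0.44·1.045 = $0.78524.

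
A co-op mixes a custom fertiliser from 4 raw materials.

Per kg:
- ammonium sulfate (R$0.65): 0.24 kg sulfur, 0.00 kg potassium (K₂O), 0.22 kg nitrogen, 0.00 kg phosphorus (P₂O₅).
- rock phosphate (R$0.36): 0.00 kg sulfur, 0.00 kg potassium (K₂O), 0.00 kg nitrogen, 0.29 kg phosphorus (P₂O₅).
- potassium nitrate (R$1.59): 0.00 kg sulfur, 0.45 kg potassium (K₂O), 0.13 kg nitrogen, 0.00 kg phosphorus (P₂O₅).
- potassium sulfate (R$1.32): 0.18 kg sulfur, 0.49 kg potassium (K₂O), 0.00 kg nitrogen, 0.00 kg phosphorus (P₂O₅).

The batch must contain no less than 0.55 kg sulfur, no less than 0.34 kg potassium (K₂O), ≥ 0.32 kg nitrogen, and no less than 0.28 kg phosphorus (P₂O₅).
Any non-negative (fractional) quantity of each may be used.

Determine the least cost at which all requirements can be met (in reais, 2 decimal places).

Set it up as a linear program. Let x1 = kg of ammonium sulfate, x2 = kg of rock phosphate, x3 = kg of potassium nitrate, x4 = kg of potassium sulfate.
min 0.65x1 + 0.36x2 + 1.59x3 + 1.32x4 s.t.:
  0.24x1 + 0.18x4 ≥ 0.55   (sulfur)
  0.45x3 + 0.49x4 ≥ 0.34   (potassium (K₂O))
  0.22x1 + 0.13x3 ≥ 0.32   (nitrogen)
  0.29x2 ≥ 0.28   (phosphorus (P₂O₅))
  x1, x2, x3, x4 ≥ 0.
At the optimum only ammonium sulfate, rock phosphate, potassium sulfate are positive (potassium nitrate = 0). The sulfur, potassium (K₂O), phosphorus (P₂O₅) requirements are met with equality.
Optimal quantities: ammonium sulfate = 1.771 kg, rock phosphate = 0.9655 kg, potassium sulfate = 0.6939 kg.
Total cost: 0.65·1.771 + 0.36·0.9655 + 1.32·0.6939 = 2.4147.

R$2.41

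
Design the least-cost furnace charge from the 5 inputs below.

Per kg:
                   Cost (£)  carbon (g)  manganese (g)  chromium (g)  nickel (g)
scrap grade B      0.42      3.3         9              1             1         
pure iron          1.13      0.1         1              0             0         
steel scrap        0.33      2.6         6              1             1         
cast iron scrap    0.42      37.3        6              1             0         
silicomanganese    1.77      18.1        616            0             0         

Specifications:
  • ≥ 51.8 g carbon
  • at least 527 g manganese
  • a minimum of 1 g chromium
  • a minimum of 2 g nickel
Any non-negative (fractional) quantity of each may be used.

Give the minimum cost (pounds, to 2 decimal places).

Let x1 = kg of scrap grade B, x2 = kg of pure iron, x3 = kg of steel scrap, x4 = kg of cast iron scrap, x5 = kg of silicomanganese.
min 0.42x1 + 1.13x2 + 0.33x3 + 0.42x4 + 1.77x5 with:
  3.3x1 + 0.1x2 + 2.6x3 + 37.3x4 + 18.1x5 ≥ 51.8   (carbon)
  9x1 + 1x2 + 6x3 + 6x4 + 616x5 ≥ 527   (manganese)
  1x1 + 1x3 + 1x4 ≥ 1   (chromium)
  1x1 + 1x3 ≥ 2   (nickel)
  x1, x2, x3, x4, x5 ≥ 0.
The cheapest feasible vertex uses only steel scrap, cast iron scrap, silicomanganese; scrap grade B, pure iron are not used. There the carbon, manganese, nickel constraints are tight.
So steel scrap = 2 kg, cast iron scrap = 0.8476 kg, silicomanganese = 0.8278 kg.
Total cost: 0.33·2 + 0.42·0.8476 + 1.77·0.8278 = 2.4812.

£2.48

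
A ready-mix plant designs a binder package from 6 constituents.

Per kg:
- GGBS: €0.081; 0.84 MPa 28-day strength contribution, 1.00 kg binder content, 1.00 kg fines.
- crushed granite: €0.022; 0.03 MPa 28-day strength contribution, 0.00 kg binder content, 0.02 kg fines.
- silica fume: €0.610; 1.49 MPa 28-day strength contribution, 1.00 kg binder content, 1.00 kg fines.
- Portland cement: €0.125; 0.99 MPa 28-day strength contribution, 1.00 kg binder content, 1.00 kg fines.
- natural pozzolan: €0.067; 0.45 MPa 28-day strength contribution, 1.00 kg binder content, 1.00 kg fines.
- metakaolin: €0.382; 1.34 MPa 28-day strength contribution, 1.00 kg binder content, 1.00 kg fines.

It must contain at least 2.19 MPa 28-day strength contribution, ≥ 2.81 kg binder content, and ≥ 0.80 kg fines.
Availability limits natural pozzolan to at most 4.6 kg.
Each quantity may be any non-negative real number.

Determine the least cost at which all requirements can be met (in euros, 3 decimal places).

This is a linear program. Let x1 = kg of GGBS, x2 = kg of crushed granite, x3 = kg of silica fume, x4 = kg of Portland cement, x5 = kg of natural pozzolan, x6 = kg of metakaolin.
min 0.081x1 + 0.022x2 + 0.61x3 + 0.125x4 + 0.067x5 + 0.382x6 subject to:
  0.84x1 + 0.03x2 + 1.49x3 + 0.99x4 + 0.45x5 + 1.34x6 ≥ 2.19   (28-day strength contribution)
  1x1 + 1x3 + 1x4 + 1x5 + 1x6 ≥ 2.81   (binder content)
  1x1 + 0.02x2 + 1x3 + 1x4 + 1x5 + 1x6 ≥ 0.8   (fines)
  x5 ≤ 4.6
  x1, x2, x3, x4, x5, x6 ≥ 0.
The minimum-cost mix takes nothing from crushed granite, silica fume, Portland cement, metakaolin — only GGBS, natural pozzolan. Binding constraints: 28-day strength contribution and binder content.
Optimal quantities: GGBS = 2.373 kg, natural pozzolan = 0.4369 kg.
Cost = 0.081·2.373 + 0.067·0.4369 = 0.22149.

€0.221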